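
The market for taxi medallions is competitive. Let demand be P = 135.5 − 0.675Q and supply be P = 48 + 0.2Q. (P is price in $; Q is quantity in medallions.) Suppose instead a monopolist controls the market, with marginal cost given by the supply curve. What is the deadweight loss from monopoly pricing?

Competitive equilibrium: 135.5 − 0.675Q = 48 + 0.2Q → Q* = 100, P* = 68.
Marginal revenue: MR = 135.5 − 1.35Q. Set MR = MC: 135.5 − 1.35Q = 48 + 0.2Q → Q_m = 56.4516.
Price P_m = 135.5 − 0.675·56.4516 = 97.3952; MC(Q_m) = 48 + 0.2·56.4516 = 59.2903.
Competitive Q* = 100, so ΔQ = 43.5484; wedge = 97.3952 − 59.2903 = 38.1049.
Deadweight loss = ½ × 43.5484 × 38.1049 = $829.70.

$829.70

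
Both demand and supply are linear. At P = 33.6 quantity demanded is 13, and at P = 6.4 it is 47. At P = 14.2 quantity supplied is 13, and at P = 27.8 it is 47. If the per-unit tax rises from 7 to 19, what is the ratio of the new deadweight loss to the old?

Demand slope = (6.4 − 33.6)/(47 − 13) = −0.8, so P = 44 − 0.8Q.
Supply slope = (27.8 − 14.2)/(47 − 13) = 0.4, so P = 9 + 0.4Q.
Competitive equilibrium: 44 − 0.8Q = 9 + 0.4Q → Q* = 29.1667, P* = 20.6667.
For a per-unit tax t: ΔQ = t/1.2, so DWL = ½·t·(t/1.2) = t²/2.4.
At t = 7: DWL = 20.417. At t = 19: DWL = 150.417.
Ratio = (19/7)² = 7.367.

7.367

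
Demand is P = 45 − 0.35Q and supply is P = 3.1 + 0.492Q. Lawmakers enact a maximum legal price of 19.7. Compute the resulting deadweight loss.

Competitive equilibrium: 45 − 0.35Q = 3.1 + 0.492Q → Q* = 49.7625, P* = 27.5831.
At the ceiling P = 19.7, quantity supplied = (19.7 − 3.1)/0.492 = 33.7398.
Willingness to pay at Q' = 33.7398: 45 − 0.35·33.7398 = 33.1911.
ΔQ = 49.7625 − 33.7398 = 16.0227; wedge = 33.1911 − 19.7 = 13.4911.
Welfare loss = ½ × 16.0227 × 13.4911 = 108.08.

108.08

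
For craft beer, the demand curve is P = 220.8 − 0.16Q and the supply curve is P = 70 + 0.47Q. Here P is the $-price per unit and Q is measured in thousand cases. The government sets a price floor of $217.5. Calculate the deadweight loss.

$15071.88 thousand

Competitive equilibrium: 220.8 − 0.16Q = 70 + 0.47Q → Q* = 239.36508, P* = 182.50159.
At the floor P = 217.5, quantity demanded = (220.8 − 217.5)/0.16 = 20.625.
Sellers' marginal cost at Q' = 20.625: 70 + 0.47·20.625 = 79.69375.
ΔQ = 239.36508 − 20.625 = 218.74008; wedge = 217.5 − 79.69375 = 137.80625.
DWL = ½ × 218.74008 × 137.80625 = $15071.88 thousand.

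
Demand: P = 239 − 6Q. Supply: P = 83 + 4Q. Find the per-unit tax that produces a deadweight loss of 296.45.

Competitive equilibrium: 239 − 6Q = 83 + 4Q → Q* = 15.6, P* = 145.4.
A tax t gives ΔQ = t/10 and wedge t, so DWL = t²/20.
t²/20 = 296.45 → t² = 5929 → t = 77.

77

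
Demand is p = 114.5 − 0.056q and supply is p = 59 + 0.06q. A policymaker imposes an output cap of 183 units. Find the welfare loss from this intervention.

5062.80

Competitive equilibrium: 114.5 − 0.056q = 59 + 0.06q → q* = 478.4483, p* = 87.7069.
At q = 183: demand price = 114.5 − 0.056·183 = 104.252; supply price = 59 + 0.06·183 = 69.98.
Δq = 478.4483 − 183 = 295.4483; wedge = 104.252 − 69.98 = 34.272.
Welfare loss = ½ × 295.4483 × 34.272 = 5062.80.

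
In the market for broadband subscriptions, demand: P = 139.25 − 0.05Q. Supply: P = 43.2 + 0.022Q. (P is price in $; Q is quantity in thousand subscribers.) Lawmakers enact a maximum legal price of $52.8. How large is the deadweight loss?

Competitive equilibrium: 139.25 − 0.05Q = 43.2 + 0.022Q → Q* = 1334.0278, P* = 72.5486.
At the ceiling P = 52.8, quantity supplied = (52.8 − 43.2)/0.022 = 436.3636.
Willingness to pay at Q' = 436.3636: 139.25 − 0.05·436.3636 = 117.4318.
ΔQ = 1334.0278 − 436.3636 = 897.6642; wedge = 117.4318 − 52.8 = 64.6318.
DWL = ½ × 897.6642 × 64.6318 = $29008.83 thousand.

$29008.83 thousand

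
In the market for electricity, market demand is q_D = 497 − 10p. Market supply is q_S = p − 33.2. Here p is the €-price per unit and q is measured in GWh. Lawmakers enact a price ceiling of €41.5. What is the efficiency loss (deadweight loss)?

€24.69

In inverse form: demand p = 49.7 − 0.1q, supply p = 33.2 + q.
Competitive equilibrium: 49.7 − 0.1q = 33.2 + q → q* = 15, p* = 48.2.
At the ceiling p = 41.5, quantity supplied = (41.5 − 33.2)/1 = 8.3.
Willingness to pay at q' = 8.3: 49.7 − 0.1·8.3 = 48.87.
Δq = 15 − 8.3 = 6.7; wedge = 48.87 − 41.5 = 7.37.
Deadweight loss = ½ × 6.7 × 7.37 = €24.69.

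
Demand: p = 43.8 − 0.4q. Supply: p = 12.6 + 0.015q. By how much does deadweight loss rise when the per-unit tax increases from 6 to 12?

130.12

Competitive equilibrium: 43.8 − 0.4q = 12.6 + 0.015q → q* = 75.1807, p* = 13.7277.
For a per-unit tax t: Δq = t/0.415, so DWL = ½·t·(t/0.415) = t²/0.83.
At t = 6: DWL = 43.373. At t = 12: DWL = 173.494.
Increase = 173.494 − 43.373 = 130.12.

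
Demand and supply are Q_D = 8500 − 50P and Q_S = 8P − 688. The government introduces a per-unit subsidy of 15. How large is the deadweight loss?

In inverse form: demand P = 170 − 0.02Q, supply P = 86 + 0.125Q.
Competitive equilibrium: 170 − 0.02Q = 86 + 0.125Q → Q* = 579.3103, P* = 158.4138.
The subsidy lowers effective supply by 15: P = 71 + 0.125Q.
New quantity: 170 − 0.02Q = 71 + 0.125Q → Q' = 682.7586.
Overproduction ΔQ = 682.7586 − 579.3103 = 103.4483; wedge = subsidy = 15.
DWL = ½ × 103.4483 × 15 = 775.86.

775.86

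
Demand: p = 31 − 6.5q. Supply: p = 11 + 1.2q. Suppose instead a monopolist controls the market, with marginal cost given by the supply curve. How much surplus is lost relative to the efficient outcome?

Competitive equilibrium: 31 − 6.5q = 11 + 1.2q → q* = 2.5974, p* = 14.1169.
Marginal revenue: MR = 31 − 13q. Set MR = MC: 31 − 13q = 11 + 1.2q → q_m = 1.4085.
Price p_m = 31 − 6.5·1.4085 = 21.8448; MC(q_m) = 11 + 1.2·1.4085 = 12.6902.
Competitive q* = 2.5974, so Δq = 1.1889; wedge = 21.8448 − 12.6902 = 9.1546.
Deadweight loss = ½ × 1.1889 × 9.1546 = 5.44.

5.44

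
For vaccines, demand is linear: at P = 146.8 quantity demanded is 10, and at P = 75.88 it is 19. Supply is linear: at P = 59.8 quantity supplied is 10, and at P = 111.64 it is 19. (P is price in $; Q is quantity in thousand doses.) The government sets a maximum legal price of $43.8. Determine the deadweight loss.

$571.75 thousand

Demand slope = (75.88 − 146.8)/(19 − 10) = −7.88, so P = 225.6 − 7.88Q.
Supply slope = (111.64 − 59.8)/(19 − 10) = 5.76, so P = 2.2 + 5.76Q.
Competitive equilibrium: 225.6 − 7.88Q = 2.2 + 5.76Q → Q* = 16.3783, P* = 96.539.
At the ceiling P = 43.8, quantity supplied = (43.8 − 2.2)/5.76 = 7.2222.
Willingness to pay at Q' = 7.2222: 225.6 − 7.88·7.2222 = 168.6891.
ΔQ = 16.3783 − 7.2222 = 9.1561; wedge = 168.6891 − 43.8 = 124.8891.
Welfare loss = ½ × 9.1561 × 124.8891 = $571.75 thousand.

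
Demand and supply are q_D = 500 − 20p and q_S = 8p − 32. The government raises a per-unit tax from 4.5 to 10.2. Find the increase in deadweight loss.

239.40

In inverse form: demand p = 25 − 0.05q, supply p = 4 + 0.125q.
Competitive equilibrium: 25 − 0.05q = 4 + 0.125q → q* = 120, p* = 19.
For a per-unit tax t: Δq = t/0.175, so DWL = ½·t·(t/0.175) = t²/0.35.
At t = 4.5: DWL = 57.857. At t = 10.2: DWL = 297.257.
Increase = 297.257 − 57.857 = 239.40.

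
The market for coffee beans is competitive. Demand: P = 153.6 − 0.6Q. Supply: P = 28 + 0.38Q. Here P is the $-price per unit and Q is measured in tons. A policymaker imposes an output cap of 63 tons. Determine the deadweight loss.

$2080.66

Competitive equilibrium: 153.6 − 0.6Q = 28 + 0.38Q → Q* = 128.1633, P* = 76.702.
At Q = 63: demand price = 153.6 − 0.6·63 = 115.8; supply price = 28 + 0.38·63 = 51.94.
ΔQ = 128.1633 − 63 = 65.1633; wedge = 115.8 − 51.94 = 63.86.
Welfare loss = ½ × 65.1633 × 63.86 = $2080.66.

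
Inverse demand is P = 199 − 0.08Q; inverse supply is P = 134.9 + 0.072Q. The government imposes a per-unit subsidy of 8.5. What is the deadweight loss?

Competitive equilibrium: 199 − 0.08Q = 134.9 + 0.072Q → Q* = 421.7105, P* = 165.2632.
The subsidy lowers effective supply by 8.5: P = 126.4 + 0.072Q.
New quantity: 199 − 0.08Q = 126.4 + 0.072Q → Q' = 477.6316.
Overproduction ΔQ = 477.6316 − 421.7105 = 55.9211; wedge = subsidy = 8.5.
Welfare loss = ½ × 55.9211 × 8.5 = 237.66.

237.66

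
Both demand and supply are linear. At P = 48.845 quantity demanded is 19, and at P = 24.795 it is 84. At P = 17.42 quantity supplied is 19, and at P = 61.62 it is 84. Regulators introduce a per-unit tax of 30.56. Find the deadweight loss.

444.72

Demand slope = (24.795 − 48.845)/(84 − 19) = −0.37, so P = 55.875 − 0.37Q.
Supply slope = (61.62 − 17.42)/(84 − 19) = 0.68, so P = 4.5 + 0.68Q.
Competitive equilibrium: 55.875 − 0.37Q = 4.5 + 0.68Q → Q* = 48.9286, P* = 37.7714.
With the tax, the buyer price exceeds the seller price by 30.56: (55.875 − 0.37Q) − (4.5 + 0.68Q) = 30.56 → Q' = 19.8238.
ΔQ = 48.9286 − 19.8238 = 29.1048; the wedge equals the tax, 30.56.
The triangle = ½ × 29.1048 × 30.56 = 444.72.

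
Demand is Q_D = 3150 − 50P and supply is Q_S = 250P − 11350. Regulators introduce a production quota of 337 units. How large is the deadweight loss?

1884.96

In inverse form: demand P = 63 − 0.02Q, supply P = 45.4 + 0.004Q.
Competitive equilibrium: 63 − 0.02Q = 45.4 + 0.004Q → Q* = 733.3333, P* = 48.3333.
At Q = 337: demand price = 63 − 0.02·337 = 56.26; supply price = 45.4 + 0.004·337 = 46.748.
ΔQ = 733.3333 − 337 = 396.3333; wedge = 56.26 − 46.748 = 9.512.
The triangle = ½ × 396.3333 × 9.512 = 1884.96.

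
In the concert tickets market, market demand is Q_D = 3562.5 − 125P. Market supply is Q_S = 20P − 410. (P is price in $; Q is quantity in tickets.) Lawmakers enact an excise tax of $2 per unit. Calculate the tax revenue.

In inverse form: demand P = 28.5 − 0.008Q, supply P = 20.5 + 0.05Q.
Competitive equilibrium: 28.5 − 0.008Q = 20.5 + 0.05Q → Q* = 137.931, P* = 27.3966.
With the tax, the buyer price exceeds the seller price by 2: (28.5 − 0.008Q) − (20.5 + 0.05Q) = 2 → Q' = 103.4483.
Tax revenue = 2 × 103.4483 = $206.90.

$206.90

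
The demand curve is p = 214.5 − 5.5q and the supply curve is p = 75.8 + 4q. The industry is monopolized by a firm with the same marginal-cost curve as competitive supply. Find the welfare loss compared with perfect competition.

136.13

Competitive equilibrium: 214.5 − 5.5q = 75.8 + 4q → q* = 14.6, p* = 134.2.
Marginal revenue: MR = 214.5 − 11q. Set MR = MC: 214.5 − 11q = 75.8 + 4q → q_m = 9.24667.
Price p_m = 214.5 − 5.5·9.24667 = 163.64332; MC(q_m) = 75.8 + 4·9.24667 = 112.78668.
Competitive q* = 14.6, so Δq = 5.35333; wedge = 163.64332 − 112.78668 = 50.85664.
DWL = ½ × 5.35333 × 50.85664 = 136.13.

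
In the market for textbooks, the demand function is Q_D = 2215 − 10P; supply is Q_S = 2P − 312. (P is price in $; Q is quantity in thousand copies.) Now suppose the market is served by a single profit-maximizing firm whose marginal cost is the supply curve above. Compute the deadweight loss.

In inverse form: demand P = 221.5 − 0.1Q, supply P = 156 + 0.5Q.
Competitive equilibrium: 221.5 − 0.1Q = 156 + 0.5Q → Q* = 109.1667, P* = 210.5833.
Marginal revenue: MR = 221.5 − 0.2Q. Set MR = MC: 221.5 − 0.2Q = 156 + 0.5Q → Q_m = 93.5714.
Price P_m = 221.5 − 0.1·93.5714 = 212.1429; MC(Q_m) = 156 + 0.5·93.5714 = 202.7857.
Competitive Q* = 109.1667, so ΔQ = 15.5953; wedge = 212.1429 − 202.7857 = 9.3572.
DWL = ½ × 15.5953 × 9.3572 = $72.96 thousand.

$72.96 thousand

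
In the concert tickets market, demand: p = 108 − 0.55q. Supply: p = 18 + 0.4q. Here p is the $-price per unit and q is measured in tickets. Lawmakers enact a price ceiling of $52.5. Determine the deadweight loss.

Competitive equilibrium: 108 − 0.55q = 18 + 0.4q → q* = 94.7368, p* = 55.8947.
At the ceiling p = 52.5, quantity supplied = (52.5 − 18)/0.4 = 86.25.
Willingness to pay at q' = 86.25: 108 − 0.55·86.25 = 60.5625.
Δq = 94.7368 − 86.25 = 8.4868; wedge = 60.5625 − 52.5 = 8.0625.
Welfare loss = ½ × 8.4868 × 8.0625 = $34.21.

$34.21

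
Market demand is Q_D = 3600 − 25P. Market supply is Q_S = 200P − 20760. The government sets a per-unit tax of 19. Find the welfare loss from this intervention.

4011.11

In inverse form: demand P = 144 − 0.04Q, supply P = 103.8 + 0.005Q.
Competitive equilibrium: 144 − 0.04Q = 103.8 + 0.005Q → Q* = 893.3333, P* = 108.2667.
With the tax, the buyer price exceeds the seller price by 19: (144 − 0.04Q) − (103.8 + 0.005Q) = 19 → Q' = 471.1111.
ΔQ = 893.3333 − 471.1111 = 422.2222; the wedge equals the tax, 19.
DWL = ½ × 422.2222 × 19 = 4011.11.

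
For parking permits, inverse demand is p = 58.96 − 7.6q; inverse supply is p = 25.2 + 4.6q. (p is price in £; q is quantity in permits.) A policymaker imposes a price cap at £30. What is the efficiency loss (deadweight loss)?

Competitive equilibrium: 58.96 − 7.6q = 25.2 + 4.6q → q* = 2.7672, p* = 37.9292.
At the ceiling p = 30, quantity supplied = (30 − 25.2)/4.6 = 1.0435.
Willingness to pay at q' = 1.0435: 58.96 − 7.6·1.0435 = 51.0294.
Δq = 2.7672 − 1.0435 = 1.7237; wedge = 51.0294 − 30 = 21.0294.
The triangle = ½ × 1.7237 × 21.0294 = £18.12.

£18.12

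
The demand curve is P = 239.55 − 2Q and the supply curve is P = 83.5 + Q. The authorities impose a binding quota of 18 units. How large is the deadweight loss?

Competitive equilibrium: 239.55 − 2Q = 83.5 + Q → Q* = 52.0167, P* = 135.5167.
At Q = 18: demand price = 239.55 − 2·18 = 203.55; supply price = 83.5 + 1·18 = 101.5.
ΔQ = 52.0167 − 18 = 34.0167; wedge = 203.55 − 101.5 = 102.05.
The triangle = ½ × 34.0167 × 102.05 = 1735.70.

1735.70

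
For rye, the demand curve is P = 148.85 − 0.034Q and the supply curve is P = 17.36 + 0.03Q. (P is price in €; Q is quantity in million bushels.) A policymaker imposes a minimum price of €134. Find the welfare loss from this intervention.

Competitive equilibrium: 148.85 − 0.034Q = 17.36 + 0.03Q → Q* = 2054.53125, P* = 78.9959375.
At the floor P = 134, quantity demanded = (148.85 − 134)/0.034 = 436.7647059.
Sellers' marginal cost at Q' = 436.7647059: 17.36 + 0.03·436.7647059 = 30.4629412.
ΔQ = 2054.53125 − 436.7647059 = 1617.7665441; wedge = 134 − 30.4629412 = 103.5370588.
Deadweight loss = ½ × 1617.7665441 × 103.5370588 = €83749.39 million.

€83749.39 million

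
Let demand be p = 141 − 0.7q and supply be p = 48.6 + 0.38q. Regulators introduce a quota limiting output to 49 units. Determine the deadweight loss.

721.61

Competitive equilibrium: 141 − 0.7q = 48.6 + 0.38q → q* = 85.5556, p* = 81.1111.
At q = 49: demand price = 141 − 0.7·49 = 106.7; supply price = 48.6 + 0.38·49 = 67.22.
Δq = 85.5556 − 49 = 36.5556; wedge = 106.7 − 67.22 = 39.48.
Welfare loss = ½ × 36.5556 × 39.48 = 721.61.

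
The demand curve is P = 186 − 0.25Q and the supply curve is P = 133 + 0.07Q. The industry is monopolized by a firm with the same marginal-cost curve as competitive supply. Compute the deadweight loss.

Competitive equilibrium: 186 − 0.25Q = 133 + 0.07Q → Q* = 165.625, P* = 144.5938.
Marginal revenue: MR = 186 − 0.5Q. Set MR = MC: 186 − 0.5Q = 133 + 0.07Q → Q_m = 92.9825.
Price P_m = 186 − 0.25·92.9825 = 162.7544; MC(Q_m) = 133 + 0.07·92.9825 = 139.5088.
Competitive Q* = 165.625, so ΔQ = 72.6425; wedge = 162.7544 − 139.5088 = 23.2456.
The triangle = ½ × 72.6425 × 23.2456 = 844.31.

844.31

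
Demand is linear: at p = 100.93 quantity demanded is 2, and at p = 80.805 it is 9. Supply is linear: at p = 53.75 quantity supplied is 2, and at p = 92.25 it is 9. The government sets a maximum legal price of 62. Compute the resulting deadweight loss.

71.54

Demand slope = (80.805 − 100.93)/(9 − 2) = −2.875, so p = 106.68 − 2.875q.
Supply slope = (92.25 − 53.75)/(9 − 2) = 5.5, so p = 42.75 + 5.5q.
Competitive equilibrium: 106.68 − 2.875q = 42.75 + 5.5q → q* = 7.6334, p* = 84.7339.
At the ceiling p = 62, quantity supplied = (62 − 42.75)/5.5 = 3.5.
Willingness to pay at q' = 3.5: 106.68 − 2.875·3.5 = 96.6175.
Δq = 7.6334 − 3.5 = 4.1334; wedge = 96.6175 − 62 = 34.6175.
Welfare loss = ½ × 4.1334 × 34.6175 = 71.54.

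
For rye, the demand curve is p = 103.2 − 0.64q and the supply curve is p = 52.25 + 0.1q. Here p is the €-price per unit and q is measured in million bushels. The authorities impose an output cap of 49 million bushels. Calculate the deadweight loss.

€145.81 million

Competitive equilibrium: 103.2 − 0.64q = 52.25 + 0.1q → q* = 68.8514, p* = 59.1351.
At q = 49: demand price = 103.2 − 0.64·49 = 71.84; supply price = 52.25 + 0.1·49 = 57.15.
Δq = 68.8514 − 49 = 19.8514; wedge = 71.84 − 57.15 = 14.69.
Welfare loss = ½ × 19.8514 × 14.69 = €145.81 million.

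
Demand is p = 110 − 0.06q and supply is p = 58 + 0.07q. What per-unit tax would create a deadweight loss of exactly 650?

13

Competitive equilibrium: 110 − 0.06q = 58 + 0.07q → q* = 400, p* = 86.
A tax t gives Δq = t/0.13 and wedge t, so DWL = t²/0.26.
t²/0.26 = 650 → t² = 169 → t = 13.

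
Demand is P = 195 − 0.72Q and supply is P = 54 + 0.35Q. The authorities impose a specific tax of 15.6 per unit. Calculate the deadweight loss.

Competitive equilibrium: 195 − 0.72Q = 54 + 0.35Q → Q* = 131.7757, P* = 100.1215.
With the tax, the buyer price exceeds the seller price by 15.6: (195 − 0.72Q) − (54 + 0.35Q) = 15.6 → Q' = 117.1963.
ΔQ = 131.7757 − 117.1963 = 14.5794; the wedge equals the tax, 15.6.
The triangle = ½ × 14.5794 × 15.6 = 113.72.

113.72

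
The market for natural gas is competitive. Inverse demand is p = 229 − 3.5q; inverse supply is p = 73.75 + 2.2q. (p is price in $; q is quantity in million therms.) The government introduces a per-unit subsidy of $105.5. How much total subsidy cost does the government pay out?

Competitive equilibrium: 229 − 3.5q = 73.75 + 2.2q → q* = 27.2368, p* = 133.6711.
The subsidy lowers effective supply by 105.5: p = 2.2q − 31.75.
New quantity: 229 − 3.5q = 2.2q − 31.75 → q' = 45.7456.
Total subsidy cost = 105.5 × 45.7456 = $4826.16 million.

$4826.16 million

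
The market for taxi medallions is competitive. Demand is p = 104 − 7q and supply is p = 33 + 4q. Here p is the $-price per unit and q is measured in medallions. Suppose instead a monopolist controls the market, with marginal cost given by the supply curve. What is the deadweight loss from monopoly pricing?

$34.65

Competitive equilibrium: 104 − 7q = 33 + 4q → q* = 6.4545, p* = 58.8182.
Marginal revenue: MR = 104 − 14q. Set MR = MC: 104 − 14q = 33 + 4q → q_m = 3.9444.
Price p_m = 104 − 7·3.9444 = 76.3892; MC(q_m) = 33 + 4·3.9444 = 48.7776.
Competitive q* = 6.4545, so Δq = 2.5101; wedge = 76.3892 − 48.7776 = 27.6116.
DWL = ½ × 2.5101 × 27.6116 = $34.65.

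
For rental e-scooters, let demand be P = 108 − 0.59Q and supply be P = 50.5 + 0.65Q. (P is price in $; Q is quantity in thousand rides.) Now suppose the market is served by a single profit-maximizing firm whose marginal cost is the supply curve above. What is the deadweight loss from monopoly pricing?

$138.58 thousand

Competitive equilibrium: 108 − 0.59Q = 50.5 + 0.65Q → Q* = 46.37097, P* = 80.64113.
Marginal revenue: MR = 108 − 1.18Q. Set MR = MC: 108 − 1.18Q = 50.5 + 0.65Q → Q_m = 31.42077.
Price P_m = 108 − 0.59·31.42077 = 89.46175; MC(Q_m) = 50.5 + 0.65·31.42077 = 70.9235.
Competitive Q* = 46.37097, so ΔQ = 14.9502; wedge = 89.46175 − 70.9235 = 18.53825.
Deadweight loss = ½ × 14.9502 × 18.53825 = $138.58 thousand.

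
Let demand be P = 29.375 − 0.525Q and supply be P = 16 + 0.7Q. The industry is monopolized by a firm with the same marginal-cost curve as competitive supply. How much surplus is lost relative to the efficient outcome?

Competitive equilibrium: 29.375 − 0.525Q = 16 + 0.7Q → Q* = 10.9184, P* = 23.6429.
Marginal revenue: MR = 29.375 − 1.05Q. Set MR = MC: 29.375 − 1.05Q = 16 + 0.7Q → Q_m = 7.6429.
Price P_m = 29.375 − 0.525·7.6429 = 25.3625; MC(Q_m) = 16 + 0.7·7.6429 = 21.35.
Competitive Q* = 10.9184, so ΔQ = 3.2755; wedge = 25.3625 − 21.35 = 4.0125.
Welfare loss = ½ × 3.2755 × 4.0125 = 6.57.

6.57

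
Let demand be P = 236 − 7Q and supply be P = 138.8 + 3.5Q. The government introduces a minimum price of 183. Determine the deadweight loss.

14.92

Competitive equilibrium: 236 − 7Q = 138.8 + 3.5Q → Q* = 9.2571, P* = 171.2.
At the floor P = 183, quantity demanded = (236 − 183)/7 = 7.5714.
Sellers' marginal cost at Q' = 7.5714: 138.8 + 3.5·7.5714 = 165.2999.
ΔQ = 9.2571 − 7.5714 = 1.6857; wedge = 183 − 165.2999 = 17.7001.
The triangle = ½ × 1.6857 × 17.7001 = 14.92.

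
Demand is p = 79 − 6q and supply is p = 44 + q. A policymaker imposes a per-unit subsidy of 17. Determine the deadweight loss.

20.64

Competitive equilibrium: 79 − 6q = 44 + q → q* = 5, p* = 49.
The subsidy lowers effective supply by 17: p = 27 + q.
New quantity: 79 − 6q = 27 + q → q' = 7.4286.
Overproduction Δq = 7.4286 − 5 = 2.4286; wedge = subsidy = 17.
DWL = ½ × 2.4286 × 17 = 20.64.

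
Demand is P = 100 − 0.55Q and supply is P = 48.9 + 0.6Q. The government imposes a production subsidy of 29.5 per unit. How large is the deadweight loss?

Competitive equilibrium: 100 − 0.55Q = 48.9 + 0.6Q → Q* = 44.4348, P* = 75.5609.
The subsidy lowers effective supply by 29.5: P = 19.4 + 0.6Q.
New quantity: 100 − 0.55Q = 19.4 + 0.6Q → Q' = 70.087.
Overproduction ΔQ = 70.087 − 44.4348 = 25.6522; wedge = subsidy = 29.5.
DWL = ½ × 25.6522 × 29.5 = 378.37.

378.37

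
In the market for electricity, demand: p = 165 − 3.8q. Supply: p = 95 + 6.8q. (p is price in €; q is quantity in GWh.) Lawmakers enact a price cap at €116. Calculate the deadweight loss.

Competitive equilibrium: 165 − 3.8q = 95 + 6.8q → q* = 6.6038, p* = 139.9057.
At the ceiling p = 116, quantity supplied = (116 − 95)/6.8 = 3.0882.
Willingness to pay at q' = 3.0882: 165 − 3.8·3.0882 = 153.2648.
Δq = 6.6038 − 3.0882 = 3.5156; wedge = 153.2648 − 116 = 37.2648.
Welfare loss = ½ × 3.5156 × 37.2648 = €65.50.

€65.50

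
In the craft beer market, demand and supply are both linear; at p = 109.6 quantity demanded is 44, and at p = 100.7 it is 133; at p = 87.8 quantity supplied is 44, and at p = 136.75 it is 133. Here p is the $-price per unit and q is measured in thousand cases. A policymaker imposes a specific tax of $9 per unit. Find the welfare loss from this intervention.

$62.31 thousand

Demand slope = (100.7 − 109.6)/(133 − 44) = −0.1, so p = 114 − 0.1q.
Supply slope = (136.75 − 87.8)/(133 − 44) = 0.55, so p = 63.6 + 0.55q.
Competitive equilibrium: 114 − 0.1q = 63.6 + 0.55q → q* = 77.5385, p* = 106.2462.
With the tax, the buyer price exceeds the seller price by 9: (114 − 0.1q) − (63.6 + 0.55q) = 9 → q' = 63.6923.
Δq = 77.5385 − 63.6923 = 13.8462; the wedge equals the tax, 9.
DWL = ½ × 13.8462 × 9 = $62.31 thousand.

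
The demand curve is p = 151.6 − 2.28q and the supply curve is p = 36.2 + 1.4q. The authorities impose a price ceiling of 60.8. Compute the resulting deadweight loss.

349.76

Competitive equilibrium: 151.6 − 2.28q = 36.2 + 1.4q → q* = 31.3587, p* = 80.1022.
At the ceiling p = 60.8, quantity supplied = (60.8 − 36.2)/1.4 = 17.5714.
Willingness to pay at q' = 17.5714: 151.6 − 2.28·17.5714 = 111.5372.
Δq = 31.3587 − 17.5714 = 13.7873; wedge = 111.5372 − 60.8 = 50.7372.
Deadweight loss = ½ × 13.7873 × 50.7372 = 349.76.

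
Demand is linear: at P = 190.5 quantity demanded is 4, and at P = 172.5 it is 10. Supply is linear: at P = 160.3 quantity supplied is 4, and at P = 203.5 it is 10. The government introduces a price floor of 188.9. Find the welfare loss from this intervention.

30.05

Demand slope = (172.5 − 190.5)/(10 − 4) = −3, so P = 202.5 − 3Q.
Supply slope = (203.5 − 160.3)/(10 − 4) = 7.2, so P = 131.5 + 7.2Q.
Competitive equilibrium: 202.5 − 3Q = 131.5 + 7.2Q → Q* = 6.9608, P* = 181.6176.
At the floor P = 188.9, quantity demanded = (202.5 − 188.9)/3 = 4.5333.
Sellers' marginal cost at Q' = 4.5333: 131.5 + 7.2·4.5333 = 164.1398.
ΔQ = 6.9608 − 4.5333 = 2.4275; wedge = 188.9 − 164.1398 = 24.7602.
DWL = ½ × 2.4275 × 24.7602 = 30.05.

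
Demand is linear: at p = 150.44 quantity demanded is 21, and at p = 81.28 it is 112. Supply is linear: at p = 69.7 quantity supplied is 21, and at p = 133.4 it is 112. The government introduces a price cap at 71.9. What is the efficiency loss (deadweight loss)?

1985.97

Demand slope = (81.28 − 150.44)/(112 − 21) = −0.76, so p = 166.4 − 0.76q.
Supply slope = (133.4 − 69.7)/(112 − 21) = 0.7, so p = 55 + 0.7q.
Competitive equilibrium: 166.4 − 0.76q = 55 + 0.7q → q* = 76.3014, p* = 108.411.
At the ceiling p = 71.9, quantity supplied = (71.9 − 55)/0.7 = 24.1429.
Willingness to pay at q' = 24.1429: 166.4 − 0.76·24.1429 = 148.0514.
Δq = 76.3014 − 24.1429 = 52.1585; wedge = 148.0514 − 71.9 = 76.1514.
Welfare loss = ½ × 52.1585 × 76.1514 = 1985.97.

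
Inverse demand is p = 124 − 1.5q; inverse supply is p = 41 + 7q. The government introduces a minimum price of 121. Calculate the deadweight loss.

256.24

Competitive equilibrium: 124 − 1.5q = 41 + 7q → q* = 9.7647, p* = 109.3529.
At the floor p = 121, quantity demanded = (124 − 121)/1.5 = 2.
Sellers' marginal cost at q' = 2: 41 + 7·2 = 55.
Δq = 9.7647 − 2 = 7.7647; wedge = 121 − 55 = 66.
Welfare loss = ½ × 7.7647 × 66 = 256.24.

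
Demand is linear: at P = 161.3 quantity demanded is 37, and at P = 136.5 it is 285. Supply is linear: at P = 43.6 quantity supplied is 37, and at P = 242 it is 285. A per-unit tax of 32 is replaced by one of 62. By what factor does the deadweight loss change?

Demand slope = (136.5 − 161.3)/(285 − 37) = −0.1, so P = 165 − 0.1Q.
Supply slope = (242 − 43.6)/(285 − 37) = 0.8, so P = 14 + 0.8Q.
Competitive equilibrium: 165 − 0.1Q = 14 + 0.8Q → Q* = 167.7778, P* = 148.2222.
For a per-unit tax t: ΔQ = t/0.9, so DWL = ½·t·(t/0.9) = t²/1.8.
At t = 32: DWL = 568.889. At t = 62: DWL = 2135.556.
Ratio = (62/32)² = 3.754.

3.754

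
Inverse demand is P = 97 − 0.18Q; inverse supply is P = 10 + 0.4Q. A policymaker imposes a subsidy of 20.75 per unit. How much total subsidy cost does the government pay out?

3854.85

Competitive equilibrium: 97 − 0.18Q = 10 + 0.4Q → Q* = 150, P* = 70.
The subsidy lowers effective supply by 20.75: P = 0.4Q − 10.75.
New quantity: 97 − 0.18Q = 0.4Q − 10.75 → Q' = 185.7759.
Total subsidy cost = 20.75 × 185.7759 = 3854.85.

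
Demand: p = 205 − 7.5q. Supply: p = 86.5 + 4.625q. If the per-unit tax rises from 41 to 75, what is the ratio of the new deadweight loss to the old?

Competitive equilibrium: 205 − 7.5q = 86.5 + 4.625q → q* = 9.7732, p* = 131.701.
For a per-unit tax t: Δq = t/12.125, so DWL = ½·t·(t/12.125) = t²/24.25.
At t = 41: DWL = 69.320. At t = 75: DWL = 231.959.
Ratio = (75/41)² = 3.346.

3.346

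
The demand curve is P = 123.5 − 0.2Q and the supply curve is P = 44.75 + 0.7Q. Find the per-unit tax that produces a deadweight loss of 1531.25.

52.5

Competitive equilibrium: 123.5 − 0.2Q = 44.75 + 0.7Q → Q* = 87.5, P* = 106.
A tax t gives ΔQ = t/0.9 and wedge t, so DWL = t²/1.8.
t²/1.8 = 1531.25 → t² = 2756.25 → t = 52.5.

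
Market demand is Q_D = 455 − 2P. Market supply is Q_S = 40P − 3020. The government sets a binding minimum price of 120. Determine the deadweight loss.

In inverse form: demand P = 227.5 − 0.5Q, supply P = 75.5 + 0.025Q.
Competitive equilibrium: 227.5 − 0.5Q = 75.5 + 0.025Q → Q* = 289.5238, P* = 82.7381.
At the floor P = 120, quantity demanded = (227.5 − 120)/0.5 = 215.
Sellers' marginal cost at Q' = 215: 75.5 + 0.025·215 = 80.875.
ΔQ = 289.5238 − 215 = 74.5238; wedge = 120 − 80.875 = 39.125.
Deadweight loss = ½ × 74.5238 × 39.125 = 1457.87.

1457.87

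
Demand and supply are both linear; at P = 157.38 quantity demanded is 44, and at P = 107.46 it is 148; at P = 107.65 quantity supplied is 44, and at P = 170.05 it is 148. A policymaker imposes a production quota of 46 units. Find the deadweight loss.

1047.64

Demand slope = (107.46 − 157.38)/(148 − 44) = −0.48, so P = 178.5 − 0.48Q.
Supply slope = (170.05 − 107.65)/(148 − 44) = 0.6, so P = 81.25 + 0.6Q.
Competitive equilibrium: 178.5 − 0.48Q = 81.25 + 0.6Q → Q* = 90.0463, P* = 135.2778.
At Q = 46: demand price = 178.5 − 0.48·46 = 156.42; supply price = 81.25 + 0.6·46 = 108.85.
ΔQ = 90.0463 − 46 = 44.0463; wedge = 156.42 − 108.85 = 47.57.
DWL = ½ × 44.0463 × 47.57 = 1047.64.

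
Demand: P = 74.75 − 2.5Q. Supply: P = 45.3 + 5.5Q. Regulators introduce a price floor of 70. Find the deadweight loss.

Competitive equilibrium: 74.75 − 2.5Q = 45.3 + 5.5Q → Q* = 3.6813, P* = 65.5469.
At the floor P = 70, quantity demanded = (74.75 − 70)/2.5 = 1.9.
Sellers' marginal cost at Q' = 1.9: 45.3 + 5.5·1.9 = 55.75.
ΔQ = 3.6813 − 1.9 = 1.7813; wedge = 70 − 55.75 = 14.25.
Welfare loss = ½ × 1.7813 × 14.25 = 12.69.

12.69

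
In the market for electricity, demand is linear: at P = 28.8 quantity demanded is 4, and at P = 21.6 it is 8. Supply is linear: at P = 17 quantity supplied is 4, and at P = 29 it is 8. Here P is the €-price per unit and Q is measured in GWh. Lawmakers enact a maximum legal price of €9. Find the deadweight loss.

Demand slope = (21.6 − 28.8)/(8 − 4) = −1.8, so P = 36 − 1.8Q.
Supply slope = (29 − 17)/(8 − 4) = 3, so P = 5 + 3Q.
Competitive equilibrium: 36 − 1.8Q = 5 + 3Q → Q* = 6.4583, P* = 24.375.
At the ceiling P = 9, quantity supplied = (9 − 5)/3 = 1.3333.
Willingness to pay at Q' = 1.3333: 36 − 1.8·1.3333 = 33.6001.
ΔQ = 6.4583 − 1.3333 = 5.125; wedge = 33.6001 − 9 = 24.6001.
DWL = ½ × 5.125 × 24.6001 = €63.04.

€63.04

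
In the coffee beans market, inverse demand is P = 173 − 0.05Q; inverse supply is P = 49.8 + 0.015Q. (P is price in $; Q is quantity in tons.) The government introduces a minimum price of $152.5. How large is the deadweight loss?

Competitive equilibrium: 173 − 0.05Q = 49.8 + 0.015Q → Q* = 1895.3846, P* = 78.2308.
At the floor P = 152.5, quantity demanded = (173 − 152.5)/0.05 = 410.
Sellers' marginal cost at Q' = 410: 49.8 + 0.015·410 = 55.95.
ΔQ = 1895.3846 − 410 = 1485.3846; wedge = 152.5 − 55.95 = 96.55.
Welfare loss = ½ × 1485.3846 × 96.55 = $71706.94.

$71706.94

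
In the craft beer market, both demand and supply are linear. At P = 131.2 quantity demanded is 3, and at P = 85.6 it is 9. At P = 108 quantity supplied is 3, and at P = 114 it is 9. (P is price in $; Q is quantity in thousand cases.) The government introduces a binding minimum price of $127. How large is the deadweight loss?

$19.79 thousand

Demand slope = (85.6 − 131.2)/(9 − 3) = −7.6, so P = 154 − 7.6Q.
Supply slope = (114 − 108)/(9 − 3) = 1, so P = 105 + Q.
Competitive equilibrium: 154 − 7.6Q = 105 + Q → Q* = 5.6977, P* = 110.6977.
At the floor P = 127, quantity demanded = (154 − 127)/7.6 = 3.5526.
Sellers' marginal cost at Q' = 3.5526: 105 + 1·3.5526 = 108.5526.
ΔQ = 5.6977 − 3.5526 = 2.1451; wedge = 127 − 108.5526 = 18.4474.
Welfare loss = ½ × 2.1451 × 18.4474 = $19.79 thousand.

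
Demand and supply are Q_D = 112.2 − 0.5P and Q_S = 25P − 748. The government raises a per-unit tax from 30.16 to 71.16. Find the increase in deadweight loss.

In inverse form: demand P = 224.4 − 2Q, supply P = 29.92 + 0.04Q.
Competitive equilibrium: 224.4 − 2Q = 29.92 + 0.04Q → Q* = 95.3333, P* = 33.7333.
For a per-unit tax t: ΔQ = t/2.04, so DWL = ½·t·(t/2.04) = t²/4.08.
At t = 30.16: DWL = 222.947. At t = 71.16: DWL = 1241.114.
Increase = 1241.114 − 222.947 = 1018.17.

1018.17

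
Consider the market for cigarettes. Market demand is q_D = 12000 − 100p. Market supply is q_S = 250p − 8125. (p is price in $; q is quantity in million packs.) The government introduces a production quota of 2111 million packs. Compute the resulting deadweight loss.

In inverse form: demand p = 120 − 0.01q, supply p = 32.5 + 0.004q.
Competitive equilibrium: 120 − 0.01q = 32.5 + 0.004q → q* = 6250, p* = 57.5.
At q = 2111: demand price = 120 − 0.01·2111 = 98.89; supply price = 32.5 + 0.004·2111 = 40.944.
Δq = 6250 − 2111 = 4139; wedge = 98.89 − 40.944 = 57.946.
Deadweight loss = ½ × 4139 × 57.946 = $119919.247 million.

$119919.247 million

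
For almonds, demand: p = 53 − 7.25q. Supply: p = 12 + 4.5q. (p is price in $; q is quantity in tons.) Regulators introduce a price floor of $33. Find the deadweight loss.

Competitive equilibrium: 53 − 7.25q = 12 + 4.5q → q* = 3.4894, p* = 27.7021.
At the floor p = 33, quantity demanded = (53 − 33)/7.25 = 2.7586.
Sellers' marginal cost at q' = 2.7586: 12 + 4.5·2.7586 = 24.4137.
Δq = 3.4894 − 2.7586 = 0.7308; wedge = 33 − 24.4137 = 8.5863.
Welfare loss = ½ × 0.7308 × 8.5863 = $3.14.

$3.14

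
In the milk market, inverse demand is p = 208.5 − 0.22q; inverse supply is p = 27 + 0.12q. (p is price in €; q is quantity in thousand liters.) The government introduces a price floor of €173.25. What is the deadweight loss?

€23727.61 thousand

Competitive equilibrium: 208.5 − 0.22q = 27 + 0.12q → q* = 533.82353, p* = 91.05882.
At the floor p = 173.25, quantity demanded = (208.5 − 173.25)/0.22 = 160.22727.
Sellers' marginal cost at q' = 160.22727: 27 + 0.12·160.22727 = 46.22727.
Δq = 533.82353 − 160.22727 = 373.59626; wedge = 173.25 − 46.22727 = 127.02273.
Welfare loss = ½ × 373.59626 × 127.02273 = €23727.61 thousand.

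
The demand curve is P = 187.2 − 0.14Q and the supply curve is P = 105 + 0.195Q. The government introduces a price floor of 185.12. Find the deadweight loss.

8900.55

Competitive equilibrium: 187.2 − 0.14Q = 105 + 0.195Q → Q* = 245.37313, P* = 152.84776.
At the floor P = 185.12, quantity demanded = (187.2 − 185.12)/0.14 = 14.85714.
Sellers' marginal cost at Q' = 14.85714: 105 + 0.195·14.85714 = 107.89714.
ΔQ = 245.37313 − 14.85714 = 230.51599; wedge = 185.12 − 107.89714 = 77.22286.
Welfare loss = ½ × 230.51599 × 77.22286 = 8900.55.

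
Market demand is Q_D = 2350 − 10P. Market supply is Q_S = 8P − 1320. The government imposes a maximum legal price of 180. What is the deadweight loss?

In inverse form: demand P = 235 − 0.1Q, supply P = 165 + 0.125Q.
Competitive equilibrium: 235 − 0.1Q = 165 + 0.125Q → Q* = 311.1111, P* = 203.8889.
At the ceiling P = 180, quantity supplied = (180 − 165)/0.125 = 120.
Willingness to pay at Q' = 120: 235 − 0.1·120 = 223.
ΔQ = 311.1111 − 120 = 191.1111; wedge = 223 − 180 = 43.
The triangle = ½ × 191.1111 × 43 = 4108.89.

4108.89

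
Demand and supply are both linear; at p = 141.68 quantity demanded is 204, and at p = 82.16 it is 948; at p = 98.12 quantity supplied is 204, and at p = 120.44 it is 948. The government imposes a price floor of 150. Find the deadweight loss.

13750

Demand slope = (82.16 − 141.68)/(948 − 204) = −0.08, so p = 158 − 0.08q.
Supply slope = (120.44 − 98.12)/(948 − 204) = 0.03, so p = 92 + 0.03q.
Competitive equilibrium: 158 − 0.08q = 92 + 0.03q → q* = 600, p* = 110.
At the floor p = 150, quantity demanded = (158 − 150)/0.08 = 100.
Sellers' marginal cost at q' = 100: 92 + 0.03·100 = 95.
Δq = 600 − 100 = 500; wedge = 150 − 95 = 55.
DWL = ½ × 500 × 55 = 13750.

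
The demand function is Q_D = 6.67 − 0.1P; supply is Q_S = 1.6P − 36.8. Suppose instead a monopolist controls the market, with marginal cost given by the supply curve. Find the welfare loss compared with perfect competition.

In inverse form: demand P = 66.7 − 10Q, supply P = 23 + 0.625Q.
Competitive equilibrium: 66.7 − 10Q = 23 + 0.625Q → Q* = 4.1129, P* = 25.5706.
Marginal revenue: MR = 66.7 − 20Q. Set MR = MC: 66.7 − 20Q = 23 + 0.625Q → Q_m = 2.1188.
Price P_m = 66.7 − 10·2.1188 = 45.512; MC(Q_m) = 23 + 0.625·2.1188 = 24.3243.
Competitive Q* = 4.1129, so ΔQ = 1.9941; wedge = 45.512 − 24.3243 = 21.1877.
Deadweight loss = ½ × 1.9941 × 21.1877 = 21.13.

21.13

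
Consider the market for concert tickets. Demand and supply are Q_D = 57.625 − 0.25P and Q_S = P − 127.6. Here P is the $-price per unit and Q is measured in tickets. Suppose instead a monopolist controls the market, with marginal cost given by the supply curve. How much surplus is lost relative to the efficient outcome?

In inverse form: demand P = 230.5 − 4Q, supply P = 127.6 + Q.
Competitive equilibrium: 230.5 − 4Q = 127.6 + Q → Q* = 20.58, P* = 148.18.
Marginal revenue: MR = 230.5 − 8Q. Set MR = MC: 230.5 − 8Q = 127.6 + Q → Q_m = 11.43333.
Price P_m = 230.5 − 4·11.43333 = 184.76668; MC(Q_m) = 127.6 + 1·11.43333 = 139.03333.
Competitive Q* = 20.58, so ΔQ = 9.14667; wedge = 184.76668 − 139.03333 = 45.73335.
Welfare loss = ½ × 9.14667 × 45.73335 = $209.15.

$209.15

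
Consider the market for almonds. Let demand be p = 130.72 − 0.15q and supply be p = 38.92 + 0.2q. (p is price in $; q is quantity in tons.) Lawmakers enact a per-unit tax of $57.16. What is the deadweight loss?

$4667.52

Competitive equilibrium: 130.72 − 0.15q = 38.92 + 0.2q → q* = 262.2857, p* = 91.3771.
With the tax, the buyer price exceeds the seller price by 57.16: (130.72 − 0.15q) − (38.92 + 0.2q) = 57.16 → q' = 98.9714.
Δq = 262.2857 − 98.9714 = 163.3143; the wedge equals the tax, 57.16.
Welfare loss = ½ × 163.3143 × 57.16 = $4667.52.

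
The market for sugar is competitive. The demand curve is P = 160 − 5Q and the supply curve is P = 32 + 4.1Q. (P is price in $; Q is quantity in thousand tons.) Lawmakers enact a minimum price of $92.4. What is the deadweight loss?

$1.36 thousand

Competitive equilibrium: 160 − 5Q = 32 + 4.1Q → Q* = 14.0659, P* = 89.6703.
At the floor P = 92.4, quantity demanded = (160 − 92.4)/5 = 13.52.
Sellers' marginal cost at Q' = 13.52: 32 + 4.1·13.52 = 87.432.
ΔQ = 14.0659 − 13.52 = 0.5459; wedge = 92.4 − 87.432 = 4.968.
Deadweight loss = ½ × 0.5459 × 4.968 = $1.36 thousand.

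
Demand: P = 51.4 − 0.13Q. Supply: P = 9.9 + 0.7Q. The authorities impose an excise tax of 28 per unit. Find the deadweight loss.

472.29

Competitive equilibrium: 51.4 − 0.13Q = 9.9 + 0.7Q → Q* = 50, P* = 44.9.
With the tax, the buyer price exceeds the seller price by 28: (51.4 − 0.13Q) − (9.9 + 0.7Q) = 28 → Q' = 16.2651.
ΔQ = 50 − 16.2651 = 33.7349; the wedge equals the tax, 28.
The triangle = ½ × 33.7349 × 28 = 472.29.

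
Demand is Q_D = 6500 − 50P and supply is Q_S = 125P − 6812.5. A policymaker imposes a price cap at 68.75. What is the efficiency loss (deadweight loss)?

11725.73

In inverse form: demand P = 130 − 0.02Q, supply P = 54.5 + 0.008Q.
Competitive equilibrium: 130 − 0.02Q = 54.5 + 0.008Q → Q* = 2696.4286, P* = 76.0714.
At the ceiling P = 68.75, quantity supplied = (68.75 − 54.5)/0.008 = 1781.25.
Willingness to pay at Q' = 1781.25: 130 − 0.02·1781.25 = 94.375.
ΔQ = 2696.4286 − 1781.25 = 915.1786; wedge = 94.375 − 68.75 = 25.625.
Welfare loss = ½ × 915.1786 × 25.625 = 11725.73.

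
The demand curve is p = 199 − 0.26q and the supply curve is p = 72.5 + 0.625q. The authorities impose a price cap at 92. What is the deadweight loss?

5524.77

Competitive equilibrium: 199 − 0.26q = 72.5 + 0.625q → q* = 142.9379, p* = 161.8362.
At the ceiling p = 92, quantity supplied = (92 − 72.5)/0.625 = 31.2.
Willingness to pay at q' = 31.2: 199 − 0.26·31.2 = 190.888.
Δq = 142.9379 − 31.2 = 111.7379; wedge = 190.888 − 92 = 98.888.
DWL = ½ × 111.7379 × 98.888 = 5524.77.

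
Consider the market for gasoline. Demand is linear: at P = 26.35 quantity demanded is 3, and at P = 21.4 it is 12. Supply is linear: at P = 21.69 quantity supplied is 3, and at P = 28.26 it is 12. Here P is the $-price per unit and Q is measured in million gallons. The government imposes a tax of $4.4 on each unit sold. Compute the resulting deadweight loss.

Demand slope = (21.4 − 26.35)/(12 − 3) = −0.55, so P = 28 − 0.55Q.
Supply slope = (28.26 − 21.69)/(12 − 3) = 0.73, so P = 19.5 + 0.73Q.
Competitive equilibrium: 28 − 0.55Q = 19.5 + 0.73Q → Q* = 6.6406, P* = 24.3477.
With the tax, the buyer price exceeds the seller price by 4.4: (28 − 0.55Q) − (19.5 + 0.73Q) = 4.4 → Q' = 3.2031.
ΔQ = 6.6406 − 3.2031 = 3.4375; the wedge equals the tax, 4.4.
Deadweight loss = ½ × 3.4375 × 4.4 = $7.56 million.

$7.56 million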